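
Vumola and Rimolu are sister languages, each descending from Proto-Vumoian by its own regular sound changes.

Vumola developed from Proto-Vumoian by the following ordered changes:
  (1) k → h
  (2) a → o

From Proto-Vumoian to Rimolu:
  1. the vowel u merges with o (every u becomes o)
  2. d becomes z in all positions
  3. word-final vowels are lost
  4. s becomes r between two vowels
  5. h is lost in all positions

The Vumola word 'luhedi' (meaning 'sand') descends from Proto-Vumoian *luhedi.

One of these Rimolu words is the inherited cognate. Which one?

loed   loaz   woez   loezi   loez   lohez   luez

loez

Rimolu: *luhedi
  luhedi → lohedi   [vowel merger]
  lohedi → lohezi   [unconditioned shift]
  lohezi → lohez   [apocope]
  lohez (rule 4 does not apply)
  lohez → loez   [h-loss]
  giving Rimolu loez.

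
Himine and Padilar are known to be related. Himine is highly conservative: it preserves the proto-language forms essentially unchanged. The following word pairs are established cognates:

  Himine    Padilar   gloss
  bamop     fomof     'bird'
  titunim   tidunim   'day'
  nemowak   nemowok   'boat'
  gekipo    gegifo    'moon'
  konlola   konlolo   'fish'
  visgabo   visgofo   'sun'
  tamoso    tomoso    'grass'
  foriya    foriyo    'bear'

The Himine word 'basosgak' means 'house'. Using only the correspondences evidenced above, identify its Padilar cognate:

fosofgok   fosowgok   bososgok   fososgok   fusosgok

fososgok

bamop ~ fomof — Himine b corresponds to Padilar f word-initially before a back vowel.
nemowak ~ nemowok — Himine a corresponds to Padilar o after a consonant, before a consonant other than r, m, n, p, b, f, v.
Applying these to Himine 'basosgak':
  basosgak → fasosgak   (b→f word-initially before a back vowel)
  fasosgak → fososgak   (a→o after a consonant, before a consonant other than r, m, n, p, b, f, v)
  fososgak → fososgok   (a→o after a consonant, before a consonant other than r, m, n, p, b, f, v)
So the Padilar cognate is 'fososgok'.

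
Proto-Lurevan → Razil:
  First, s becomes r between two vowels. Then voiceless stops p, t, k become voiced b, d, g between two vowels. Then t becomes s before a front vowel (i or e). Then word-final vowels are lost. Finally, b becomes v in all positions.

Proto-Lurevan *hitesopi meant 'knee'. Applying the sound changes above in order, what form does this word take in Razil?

hiderov

Razil: *hitesopi > hiteropi > hiderobi > hiderob > hiderov  (by rhotacism, intervocalic voicing, apocope, unconditioned shift)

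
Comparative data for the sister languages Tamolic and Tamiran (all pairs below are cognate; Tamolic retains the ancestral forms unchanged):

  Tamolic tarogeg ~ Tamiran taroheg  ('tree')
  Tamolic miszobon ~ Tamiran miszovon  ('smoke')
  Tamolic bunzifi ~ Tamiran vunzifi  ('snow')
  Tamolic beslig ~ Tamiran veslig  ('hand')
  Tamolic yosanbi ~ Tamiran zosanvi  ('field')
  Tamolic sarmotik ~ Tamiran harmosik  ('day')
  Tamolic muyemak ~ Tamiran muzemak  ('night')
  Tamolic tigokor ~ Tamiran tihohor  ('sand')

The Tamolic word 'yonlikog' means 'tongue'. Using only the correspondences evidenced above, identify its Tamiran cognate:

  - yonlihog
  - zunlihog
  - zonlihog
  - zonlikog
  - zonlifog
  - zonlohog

yosanbi ~ zosanvi — Tamolic y corresponds to Tamiran z word-initially before a back vowel.
tigokor ~ tihohor — Tamolic k corresponds to Tamiran h between vowels (before a back vowel).
Applying these to Tamolic 'yonlikog':
  yonlikog → zonlikog   (y→z word-initially before a back vowel)
  zonlikog → zonlihog   (k→h between vowels (before a back vowel))
So the Tamiran cognate is 'zonlihog'.

zonlihog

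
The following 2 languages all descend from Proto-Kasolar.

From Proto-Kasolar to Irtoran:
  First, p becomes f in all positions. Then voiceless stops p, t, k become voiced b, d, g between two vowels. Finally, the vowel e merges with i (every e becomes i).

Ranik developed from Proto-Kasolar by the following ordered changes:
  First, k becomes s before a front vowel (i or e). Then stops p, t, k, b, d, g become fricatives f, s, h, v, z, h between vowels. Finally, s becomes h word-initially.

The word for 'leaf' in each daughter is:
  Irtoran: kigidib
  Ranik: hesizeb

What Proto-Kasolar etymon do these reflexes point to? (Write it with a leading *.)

*kekideb

Position 6: Irtoran has i, Ranik has e. Ranik preserves e here (none of its changes turn any other segment into e), so the proto-segment is *e.
Position 2: Irtoran has i, Ranik has e. Ranik preserves e here (none of its changes turn any other segment into e), so the proto-segment is *e.
Continuing position by position gives *kekideb; check it forward:
Irtoran: *kekideb > kegideb > kigidib  (by intervocalic voicing, vowel merger)
Ranik: *kekideb
  kekideb → sesideb   [palatalisation]
  sesideb → sesizeb   [intervocalic lenition]
  sesizeb → hesizeb   [debuccalisation]
  giving Ranik hesizeb.
Only *kekideb yields all of Irtoran kigidib, Ranik hesizeb.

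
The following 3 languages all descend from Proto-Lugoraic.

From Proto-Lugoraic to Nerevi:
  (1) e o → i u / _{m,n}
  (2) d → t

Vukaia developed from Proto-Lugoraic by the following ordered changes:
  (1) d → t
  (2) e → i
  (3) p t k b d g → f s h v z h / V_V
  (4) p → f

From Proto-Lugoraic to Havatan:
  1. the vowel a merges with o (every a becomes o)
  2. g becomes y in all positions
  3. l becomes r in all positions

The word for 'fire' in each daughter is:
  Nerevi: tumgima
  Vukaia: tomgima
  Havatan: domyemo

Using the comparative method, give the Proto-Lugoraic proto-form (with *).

*domgema

Position 4: Nerevi has g, Vukaia has g, Havatan has y. Nerevi preserves g here (none of its changes turn any other segment into g), so the proto-segment is *g.
Position 7: Nerevi has a, Vukaia has a, Havatan has o. Nerevi preserves a here (none of its changes turn any other segment into a), so the proto-segment is *a.
Position 2: Nerevi has u, Vukaia has o, Havatan has o. Vukaia preserves o here (none of its changes turn any other segment into o), so the proto-segment is *o.
Continuing position by position gives *domgema; check it forward:
Nerevi: *domgema
  domgema → dumgima   [pre-nasal raising]
  dumgima → tumgima   [unconditioned shift]
  giving Nerevi tumgima.
Vukaia: *domgema > tomgema > tomgima  (by unconditioned shift, vowel merger)
Havatan: start from *domgema.
  rule 1 (vowel merger): domgema → domgemo
  rule 2 (unconditioned shift): domgemo → domyemo
  rule 3: no change — domyemo
  ⇒ Havatan domyemo
No other proto-form is consistent with every reflex, so the reconstruction is *domgema.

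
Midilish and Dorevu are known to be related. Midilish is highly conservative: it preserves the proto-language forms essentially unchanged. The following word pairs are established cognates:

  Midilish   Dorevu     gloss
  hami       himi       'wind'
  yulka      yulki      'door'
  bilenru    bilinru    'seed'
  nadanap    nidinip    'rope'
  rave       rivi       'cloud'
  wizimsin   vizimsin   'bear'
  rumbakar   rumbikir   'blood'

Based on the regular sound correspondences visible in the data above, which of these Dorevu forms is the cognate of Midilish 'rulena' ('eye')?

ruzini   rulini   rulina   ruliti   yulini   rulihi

rulini

bilenru ~ bilinru — Midilish e corresponds to Dorevu i after a consonant, before a nasal.
yulka ~ yulki — Midilish a corresponds to Dorevu i word-finally.
Applying these to Midilish 'rulena':
  rulena → rulina   (e→i after a consonant, before a nasal)
  rulina → rulini   (a→i word-finally)
So the Dorevu cognate is 'rulini'.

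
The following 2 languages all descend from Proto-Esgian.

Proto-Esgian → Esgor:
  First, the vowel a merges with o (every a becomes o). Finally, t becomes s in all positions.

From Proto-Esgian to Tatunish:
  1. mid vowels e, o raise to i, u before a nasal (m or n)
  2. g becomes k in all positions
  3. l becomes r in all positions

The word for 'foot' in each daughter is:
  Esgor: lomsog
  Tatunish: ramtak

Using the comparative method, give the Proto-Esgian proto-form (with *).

*lamtag

Position 4: Esgor has s, Tatunish has t. Tatunish preserves t here (none of its changes turn any other segment into t), so the proto-segment is *t.
Position 2: Esgor has o, Tatunish has a. Tatunish preserves a here (none of its changes turn any other segment into a), so the proto-segment is *a.
Position 1: Esgor has l, Tatunish has r. Esgor preserves l here (none of its changes turn any other segment into l), so the proto-segment is *l.
Verify the candidate proto-form against each daughter:
Esgor: *lamtag > lomtog > lomsog  (by vowel merger, unconditioned shift)
Tatunish: *lamtag
  lamtag (rule 1 does not apply)
  lamtag → lamtak   [unconditioned shift]
  lamtak → ramtak   [unconditioned shift]
  giving Tatunish ramtak.
No other proto-form is consistent with every reflex, so the reconstruction is *lamtag.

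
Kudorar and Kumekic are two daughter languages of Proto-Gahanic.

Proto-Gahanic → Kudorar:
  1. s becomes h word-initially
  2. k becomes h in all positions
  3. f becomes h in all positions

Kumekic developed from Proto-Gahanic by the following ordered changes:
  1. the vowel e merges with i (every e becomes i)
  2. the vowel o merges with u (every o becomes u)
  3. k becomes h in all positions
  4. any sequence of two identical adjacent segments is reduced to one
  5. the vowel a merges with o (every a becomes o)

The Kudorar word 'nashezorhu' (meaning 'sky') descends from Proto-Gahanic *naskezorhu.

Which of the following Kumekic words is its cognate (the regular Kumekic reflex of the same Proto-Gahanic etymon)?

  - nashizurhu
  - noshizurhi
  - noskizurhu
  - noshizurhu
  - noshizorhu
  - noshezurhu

Kumekic: *naskezorhu > naskizorhu > naskizurhu > nashizurhu > noshizurhu  (by vowel merger, vowel merger, unconditioned shift, vowel merger)
The other candidates each miss or misapply at least one Kumekic change.

noshizurhu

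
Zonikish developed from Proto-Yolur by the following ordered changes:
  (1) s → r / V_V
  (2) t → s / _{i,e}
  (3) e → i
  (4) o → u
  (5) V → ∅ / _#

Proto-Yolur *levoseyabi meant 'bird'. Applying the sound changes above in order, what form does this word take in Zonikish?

livuriyab

Zonikish: *levoseyabi > levoreyabi > livoriyabi > livuriyabi > livuriyab  (by rhotacism, vowel merger, vowel merger, apocope)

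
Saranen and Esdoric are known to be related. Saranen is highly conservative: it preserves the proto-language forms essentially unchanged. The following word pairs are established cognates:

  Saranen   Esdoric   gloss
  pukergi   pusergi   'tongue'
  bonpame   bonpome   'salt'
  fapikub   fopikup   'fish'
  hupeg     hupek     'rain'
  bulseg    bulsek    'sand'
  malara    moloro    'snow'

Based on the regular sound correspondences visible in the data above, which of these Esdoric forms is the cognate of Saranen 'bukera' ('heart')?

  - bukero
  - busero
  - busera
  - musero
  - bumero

pukergi ~ pusergi — Saranen k corresponds to Esdoric s between vowels (before a front vowel).
malara ~ moloro — Saranen a corresponds to Esdoric o word-finally.
Applying these to Saranen 'bukera':
  bukera → busera   (k→s between vowels (before a front vowel))
  busera → busero   (a→o word-finally)
So the Esdoric cognate is 'busero'.

busero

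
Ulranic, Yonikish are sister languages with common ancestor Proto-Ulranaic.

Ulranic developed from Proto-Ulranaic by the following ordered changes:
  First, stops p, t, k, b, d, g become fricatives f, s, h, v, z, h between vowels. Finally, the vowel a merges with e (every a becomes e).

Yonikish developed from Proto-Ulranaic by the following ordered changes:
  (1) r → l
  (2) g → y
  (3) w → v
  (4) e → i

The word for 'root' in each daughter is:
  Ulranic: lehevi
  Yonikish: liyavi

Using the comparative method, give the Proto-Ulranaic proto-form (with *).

*legavi

Position 2: Ulranic has e, Yonikish has i. Taking the neighbouring segments as reconstructed: Ulranic e could go back to *a or *e; Yonikish i could go back to *e or *i — the one source consistent with every daughter is *e.
Position 4: Ulranic has e, Yonikish has a. Yonikish preserves a here (none of its changes turn any other segment into a), so the proto-segment is *a.
This points to *legavi. Verify forward in each daughter:
Ulranic: *legavi
  legavi → lehavi   [intervocalic lenition]
  lehavi → lehevi   [vowel merger]
  giving Ulranic lehevi.
Yonikish: start from *legavi.
  rule 1: no change — legavi
  rule 2 (unconditioned shift): legavi → leyavi
  rule 3: no change — leyavi
  rule 4 (vowel merger): leyavi → liyavi
  ⇒ Yonikish liyavi
No other proto-form is consistent with every reflex, so the reconstruction is *legavi.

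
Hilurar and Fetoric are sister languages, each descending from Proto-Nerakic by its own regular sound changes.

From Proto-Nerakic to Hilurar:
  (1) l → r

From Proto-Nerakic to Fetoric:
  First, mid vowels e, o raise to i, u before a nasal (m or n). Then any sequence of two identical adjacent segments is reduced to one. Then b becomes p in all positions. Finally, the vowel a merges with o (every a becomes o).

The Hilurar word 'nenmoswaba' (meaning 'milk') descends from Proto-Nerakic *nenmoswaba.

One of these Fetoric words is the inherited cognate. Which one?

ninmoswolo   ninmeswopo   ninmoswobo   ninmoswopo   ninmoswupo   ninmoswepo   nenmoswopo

ninmoswopo

Fetoric: *nenmoswaba
  nenmoswaba → ninmoswaba   [pre-nasal raising]
  ninmoswaba (rule 2 does not apply)
  ninmoswaba → ninmoswapa   [unconditioned shift]
  ninmoswapa → ninmoswopo   [vowel merger]
  giving Fetoric ninmoswopo.
Among the options, 'ninmoswopo' alone shows every Fetoric change applied in order.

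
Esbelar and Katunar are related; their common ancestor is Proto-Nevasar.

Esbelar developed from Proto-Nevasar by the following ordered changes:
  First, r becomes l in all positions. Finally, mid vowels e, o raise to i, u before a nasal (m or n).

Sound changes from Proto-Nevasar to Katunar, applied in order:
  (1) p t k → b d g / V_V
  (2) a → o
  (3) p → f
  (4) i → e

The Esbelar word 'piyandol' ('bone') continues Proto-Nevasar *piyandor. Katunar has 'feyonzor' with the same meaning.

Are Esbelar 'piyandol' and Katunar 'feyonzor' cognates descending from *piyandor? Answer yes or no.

Derive the expected Katunar reflex of *piyandor:
Katunar: *piyandor > piyondor > fiyondor > feyondor  (by vowel merger, unconditioned shift, vowel merger)
The regular Katunar reflex would be 'feyondor', but the attested form is 'feyonzor'. The correspondence is irregular, so they are not cognates (the Katunar form has a different source).

no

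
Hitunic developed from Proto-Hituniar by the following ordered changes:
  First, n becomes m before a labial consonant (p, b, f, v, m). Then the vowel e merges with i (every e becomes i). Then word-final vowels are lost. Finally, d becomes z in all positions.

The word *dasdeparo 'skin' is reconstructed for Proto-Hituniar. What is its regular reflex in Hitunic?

Hitunic: *dasdeparo > dasdiparo > dasdipar > zaszipar  (by vowel merger, apocope, unconditioned shift)

zaszipar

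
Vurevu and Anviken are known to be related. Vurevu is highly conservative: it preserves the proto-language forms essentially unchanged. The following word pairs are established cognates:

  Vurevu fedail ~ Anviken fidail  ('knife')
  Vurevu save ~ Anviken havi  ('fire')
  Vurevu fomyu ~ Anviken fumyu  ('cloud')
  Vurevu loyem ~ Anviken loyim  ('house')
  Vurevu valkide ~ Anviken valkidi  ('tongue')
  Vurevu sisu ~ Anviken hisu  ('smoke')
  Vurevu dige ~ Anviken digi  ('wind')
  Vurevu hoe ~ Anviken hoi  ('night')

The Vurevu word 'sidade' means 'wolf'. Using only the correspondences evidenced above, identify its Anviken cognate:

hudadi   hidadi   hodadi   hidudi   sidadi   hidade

sisu ~ hisu — Vurevu s corresponds to Anviken h word-initially before a front vowel.
save ~ havi, valkide ~ valkidi — Vurevu e corresponds to Anviken i word-finally.
Applying these to Vurevu 'sidade':
  sidade → hidade   (s→h word-initially before a front vowel)
  hidade → hidadi   (e→i word-finally)
So the Anviken cognate is 'hidadi'.

hidadi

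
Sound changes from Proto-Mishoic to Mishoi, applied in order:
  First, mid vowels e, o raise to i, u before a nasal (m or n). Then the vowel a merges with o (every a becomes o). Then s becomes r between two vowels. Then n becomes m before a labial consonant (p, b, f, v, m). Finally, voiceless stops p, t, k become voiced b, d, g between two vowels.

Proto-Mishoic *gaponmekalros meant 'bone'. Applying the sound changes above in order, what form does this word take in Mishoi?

gobummegolros

Mishoi: *gaponmekalros
  gaponmekalros → gapunmekalros   [pre-nasal raising]
  gapunmekalros → gopunmekolros   [vowel merger]
  gopunmekolros (rule 3 does not apply)
  gopunmekolros → gopummekolros   [nasal place assimilation]
  gopummekolros → gobummegolros   [intervocalic voicing]
  giving Mishoi gobummegolros.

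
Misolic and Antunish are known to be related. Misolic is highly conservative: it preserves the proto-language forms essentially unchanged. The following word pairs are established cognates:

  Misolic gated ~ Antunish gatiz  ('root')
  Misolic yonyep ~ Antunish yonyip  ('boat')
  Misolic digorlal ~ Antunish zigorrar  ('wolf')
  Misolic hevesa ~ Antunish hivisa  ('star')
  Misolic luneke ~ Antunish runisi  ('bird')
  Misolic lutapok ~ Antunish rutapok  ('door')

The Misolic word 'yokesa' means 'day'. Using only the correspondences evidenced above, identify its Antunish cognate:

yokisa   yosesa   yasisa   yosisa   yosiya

yosisa

luneke ~ runisi — Misolic k corresponds to Antunish s between vowels (before a front vowel).
gated ~ gatiz, hevesa ~ hivisa — Misolic e corresponds to Antunish i after a consonant, before a consonant other than r, m, n, p, b, f, v.
Applying these to Misolic 'yokesa':
  yokesa → yosesa   (k→s between vowels (before a front vowel))
  yosesa → yosisa   (e→i after a consonant, before a consonant other than r, m, n, p, b, f, v)
So the Antunish cognate is 'yosisa'.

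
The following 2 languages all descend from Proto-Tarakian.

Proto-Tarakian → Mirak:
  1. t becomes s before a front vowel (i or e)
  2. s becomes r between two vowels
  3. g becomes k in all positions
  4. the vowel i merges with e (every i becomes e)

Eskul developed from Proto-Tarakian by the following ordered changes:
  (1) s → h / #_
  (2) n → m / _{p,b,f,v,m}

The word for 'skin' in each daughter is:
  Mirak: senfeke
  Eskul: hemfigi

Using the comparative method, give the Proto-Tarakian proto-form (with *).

*senfigi

Position 6: Mirak has k, Eskul has g. Eskul preserves g here (none of its changes turn any other segment into g), so the proto-segment is *g.
Position 3: Mirak has n, Eskul has m. Mirak preserves n here (none of its changes turn any other segment into n), so the proto-segment is *n.
This points to *senfigi. Verify forward in each daughter:
Mirak: *senfigi > senfiki > senfeke  (by unconditioned shift, vowel merger)
Eskul: *senfigi > henfigi > hemfigi  (by debuccalisation, nasal place assimilation)
*senfigi is the unique common source.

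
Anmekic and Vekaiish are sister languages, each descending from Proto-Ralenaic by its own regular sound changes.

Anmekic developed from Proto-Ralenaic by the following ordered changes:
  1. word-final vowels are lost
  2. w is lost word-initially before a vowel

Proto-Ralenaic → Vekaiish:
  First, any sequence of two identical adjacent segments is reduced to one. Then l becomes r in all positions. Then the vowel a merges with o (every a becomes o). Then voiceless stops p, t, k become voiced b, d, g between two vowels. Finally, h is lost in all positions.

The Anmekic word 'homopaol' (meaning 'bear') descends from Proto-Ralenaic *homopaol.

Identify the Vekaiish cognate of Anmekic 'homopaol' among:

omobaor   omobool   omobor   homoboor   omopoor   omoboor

omoboor

Vekaiish: start from *homopaol.
  rule 1: no change — homopaol
  rule 2 (unconditioned shift): homopaol → homopaor
  rule 3 (vowel merger): homopaor → homopoor
  rule 4 (intervocalic voicing): homopoor → homoboor
  rule 5 (h-loss): homoboor → omoboor
  ⇒ Vekaiish omoboor
The other candidates each miss or misapply at least one Vekaiish change.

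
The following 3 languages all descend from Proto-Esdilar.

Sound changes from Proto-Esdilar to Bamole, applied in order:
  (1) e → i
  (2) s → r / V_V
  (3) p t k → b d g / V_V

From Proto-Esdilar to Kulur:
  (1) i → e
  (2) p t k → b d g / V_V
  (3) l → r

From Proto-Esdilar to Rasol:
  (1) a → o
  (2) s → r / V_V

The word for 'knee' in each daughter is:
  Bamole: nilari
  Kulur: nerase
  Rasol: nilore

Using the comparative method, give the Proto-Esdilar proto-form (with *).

Position 3: Bamole has l, Kulur has r, Rasol has l. Bamole preserves l here (none of its changes turn any other segment into l), so the proto-segment is *l.
Position 5: Bamole has r, Kulur has s, Rasol has r. Kulur preserves s here (none of its changes turn any other segment into s), so the proto-segment is *s.
Verify the candidate proto-form against each daughter:
Bamole: *nilase > nilasi > nilari  (by vowel merger, rhotacism)
Kulur: *nilase > nelase > nerase  (by vowel merger, unconditioned shift)
Rasol: *nilase
  nilase → nilose   [vowel merger]
  nilose → nilore   [rhotacism]
  giving Rasol nilore.
Only *nilase yields all of Bamole nilari, Kulur nerase, Rasol nilore.

*nilase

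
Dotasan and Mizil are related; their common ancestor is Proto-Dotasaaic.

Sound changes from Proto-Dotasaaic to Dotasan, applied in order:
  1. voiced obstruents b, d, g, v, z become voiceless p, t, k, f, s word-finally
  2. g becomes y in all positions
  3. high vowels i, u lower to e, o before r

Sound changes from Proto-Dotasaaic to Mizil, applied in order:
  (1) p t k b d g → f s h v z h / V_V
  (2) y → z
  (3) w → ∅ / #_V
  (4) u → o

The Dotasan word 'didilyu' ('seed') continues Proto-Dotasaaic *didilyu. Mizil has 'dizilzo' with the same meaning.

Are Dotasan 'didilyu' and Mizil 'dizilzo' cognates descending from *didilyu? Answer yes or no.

yes

Derive the expected Mizil reflex of *didilyu:
Mizil: *didilyu > dizilyu > dizilzu > dizilzo  (by intervocalic lenition, unconditioned shift, vowel merger)
Mizil 'dizilzo' matches the regular reflex exactly, so the pair is cognate.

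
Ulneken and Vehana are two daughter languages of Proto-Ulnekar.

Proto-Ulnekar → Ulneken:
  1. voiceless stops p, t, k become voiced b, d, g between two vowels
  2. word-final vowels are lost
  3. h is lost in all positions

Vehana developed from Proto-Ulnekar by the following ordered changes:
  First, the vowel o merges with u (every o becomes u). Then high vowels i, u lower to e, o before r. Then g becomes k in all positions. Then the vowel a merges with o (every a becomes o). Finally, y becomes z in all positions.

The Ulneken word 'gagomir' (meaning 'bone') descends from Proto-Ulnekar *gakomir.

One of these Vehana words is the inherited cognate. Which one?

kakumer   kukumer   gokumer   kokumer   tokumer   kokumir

kokumer

Vehana: start from *gakomir.
  rule 1 (vowel merger): gakomir → gakumir
  rule 2 (pre-rhotic lowering): gakumir → gakumer
  rule 3 (unconditioned shift): gakumer → kakumer
  rule 4 (vowel merger): kakumer → kokumer
  rule 5: no change — kokumer
  ⇒ Vehana kokumer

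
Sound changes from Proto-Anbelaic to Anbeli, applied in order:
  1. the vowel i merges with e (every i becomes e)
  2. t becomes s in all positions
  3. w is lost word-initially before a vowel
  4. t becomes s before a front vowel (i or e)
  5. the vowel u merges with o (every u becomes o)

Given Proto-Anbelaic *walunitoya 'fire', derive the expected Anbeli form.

alonesoya

Anbeli: *walunitoya
  walunitoya → walunetoya   [vowel merger]
  walunetoya → walunesoya   [unconditioned shift]
  walunesoya → alunesoya   [glide loss]
  alunesoya (rule 4 does not apply)
  alunesoya → alonesoya   [vowel merger]
  giving Anbeli alonesoya.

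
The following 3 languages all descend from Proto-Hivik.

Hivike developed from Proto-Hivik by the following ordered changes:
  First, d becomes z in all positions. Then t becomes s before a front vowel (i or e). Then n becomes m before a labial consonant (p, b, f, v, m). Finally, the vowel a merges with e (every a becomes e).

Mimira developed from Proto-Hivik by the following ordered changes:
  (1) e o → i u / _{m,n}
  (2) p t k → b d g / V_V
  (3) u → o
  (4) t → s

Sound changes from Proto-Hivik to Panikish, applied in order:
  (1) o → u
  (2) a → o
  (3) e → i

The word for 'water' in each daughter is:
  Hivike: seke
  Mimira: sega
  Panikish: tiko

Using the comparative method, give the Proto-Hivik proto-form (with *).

Position 3: Hivike has k, Mimira has g, Panikish has k. Hivike preserves k here (none of its changes turn any other segment into k), so the proto-segment is *k.
Position 4: Hivike has e, Mimira has a, Panikish has o. Mimira preserves a here (none of its changes turn any other segment into a), so the proto-segment is *a.
Position 2: Hivike has e, Mimira has e, Panikish has i. Mimira preserves e here (none of its changes turn any other segment into e), so the proto-segment is *e.
Continuing position by position gives *teka; check it forward:
Hivike: start from *teka.
  rule 1: no change — teka
  rule 2 (palatalisation): teka → seka
  rule 3: no change — seka
  rule 4 (vowel merger): seka → seke
  ⇒ Hivike seke
Mimira: *teka
  teka (rule 1 does not apply)
  teka → tega   [intervocalic voicing]
  tega (rule 3 does not apply)
  tega → sega   [unconditioned shift]
  giving Mimira sega.
Panikish: *teka
  teka (rule 1 does not apply)
  teka → teko   [vowel merger]
  teko → tiko   [vowel merger]
  giving Panikish tiko.
*teka is the unique common source.

*teka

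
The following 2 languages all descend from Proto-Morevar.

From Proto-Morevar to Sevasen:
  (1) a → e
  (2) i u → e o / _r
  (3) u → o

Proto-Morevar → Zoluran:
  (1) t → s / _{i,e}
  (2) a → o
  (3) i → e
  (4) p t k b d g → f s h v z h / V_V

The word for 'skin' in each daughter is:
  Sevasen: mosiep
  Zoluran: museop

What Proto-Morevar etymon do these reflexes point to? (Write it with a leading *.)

Position 4: Sevasen has i, Zoluran has e. Sevasen preserves i here (none of its changes turn any other segment into i), so the proto-segment is *i.
Position 5: Sevasen has e, Zoluran has o. Taking the neighbouring segments as reconstructed: Sevasen e could go back to *a or *e; Zoluran o could go back to *a or *o — the one source consistent with every daughter is *a.
Continuing position by position gives *musiap; check it forward:
Sevasen: start from *musiap.
  rule 1 (vowel merger): musiap → musiep
  rule 2: no change — musiep
  rule 3 (vowel merger): musiep → mosiep
  ⇒ Sevasen mosiep
Zoluran: start from *musiap.
  rule 1: no change — musiap
  rule 2 (vowel merger): musiap → musiop
  rule 3 (vowel merger): musiop → museop
  rule 4: no change — museop
  ⇒ Zoluran museop
No other proto-form is consistent with every reflex, so the reconstruction is *musiap.

*musiap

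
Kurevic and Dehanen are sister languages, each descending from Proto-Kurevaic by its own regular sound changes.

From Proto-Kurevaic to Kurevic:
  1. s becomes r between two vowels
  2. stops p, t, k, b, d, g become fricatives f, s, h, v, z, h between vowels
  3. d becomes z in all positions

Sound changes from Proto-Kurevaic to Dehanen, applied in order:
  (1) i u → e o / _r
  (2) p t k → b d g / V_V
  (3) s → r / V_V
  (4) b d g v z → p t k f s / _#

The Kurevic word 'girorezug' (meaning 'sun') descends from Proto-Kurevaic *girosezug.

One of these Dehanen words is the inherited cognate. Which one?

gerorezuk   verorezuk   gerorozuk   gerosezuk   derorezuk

gerorezuk

Dehanen: *girosezug > gerosezug > gerorezug > gerorezuk  (by pre-rhotic lowering, rhotacism, final devoicing)
Only 'gerorezuk' matches the regular Dehanen development of *girosezug.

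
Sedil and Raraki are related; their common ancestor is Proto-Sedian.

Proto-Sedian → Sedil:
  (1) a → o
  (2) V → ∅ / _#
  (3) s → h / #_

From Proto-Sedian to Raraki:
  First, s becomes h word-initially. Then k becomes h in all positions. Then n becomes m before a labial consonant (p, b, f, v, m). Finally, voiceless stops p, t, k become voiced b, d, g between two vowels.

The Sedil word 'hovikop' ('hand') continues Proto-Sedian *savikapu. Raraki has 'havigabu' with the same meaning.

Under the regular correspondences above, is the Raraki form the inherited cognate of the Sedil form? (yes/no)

Derive the expected Raraki reflex of *savikapu:
Raraki: *savikapu > havikapu > havihapu > havihabu  (by debuccalisation, unconditioned shift, intervocalic voicing)
The regular Raraki reflex would be 'havihabu', but the attested form is 'havigabu'. The correspondence is irregular, so they are not cognates (the Raraki form has a different source).

no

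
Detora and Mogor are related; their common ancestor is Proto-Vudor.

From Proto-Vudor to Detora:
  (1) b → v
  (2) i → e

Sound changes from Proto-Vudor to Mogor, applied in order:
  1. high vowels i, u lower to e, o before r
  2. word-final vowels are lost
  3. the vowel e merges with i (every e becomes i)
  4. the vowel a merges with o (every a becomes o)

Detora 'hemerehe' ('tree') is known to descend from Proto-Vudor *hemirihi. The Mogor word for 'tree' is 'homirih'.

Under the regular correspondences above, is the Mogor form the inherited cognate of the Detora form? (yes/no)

Derive the expected Mogor reflex of *hemirihi:
Mogor: *hemirihi > hemerihi > hemerih > himirih  (by pre-rhotic lowering, apocope, vowel merger)
The regular Mogor reflex would be 'himirih', but the attested form is 'homirih'. The correspondence is irregular, so they are not cognates (the Mogor form has a different source).

no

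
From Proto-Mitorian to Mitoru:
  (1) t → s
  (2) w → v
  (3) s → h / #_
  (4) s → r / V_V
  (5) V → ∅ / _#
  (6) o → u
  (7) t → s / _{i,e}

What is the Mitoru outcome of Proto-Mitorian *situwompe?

Mitoru: start from *situwompe.
  rule 1 (unconditioned shift): situwompe → sisuwompe
  rule 2 (unconditioned shift): sisuwompe → sisuvompe
  rule 3 (debuccalisation): sisuvompe → hisuvompe
  rule 4 (rhotacism): hisuvompe → hiruvompe
  rule 5 (apocope): hiruvompe → hiruvomp
  rule 6 (vowel merger): hiruvomp → hiruvump
  rule 7: no change — hiruvump
  ⇒ Mitoru hiruvump

hiruvump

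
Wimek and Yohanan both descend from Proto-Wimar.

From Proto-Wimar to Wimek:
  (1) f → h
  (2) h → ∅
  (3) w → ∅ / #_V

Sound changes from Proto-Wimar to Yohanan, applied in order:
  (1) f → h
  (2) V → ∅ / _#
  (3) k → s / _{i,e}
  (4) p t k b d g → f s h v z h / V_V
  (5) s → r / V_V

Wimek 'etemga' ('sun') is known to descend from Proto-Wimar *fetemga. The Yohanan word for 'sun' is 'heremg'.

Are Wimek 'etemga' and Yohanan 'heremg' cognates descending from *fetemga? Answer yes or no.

Derive the expected Yohanan reflex of *fetemga:
Yohanan: *fetemga
  fetemga → hetemga   [unconditioned shift]
  hetemga → hetemg   [apocope]
  hetemg (rule 3 does not apply)
  hetemg → hesemg   [intervocalic lenition]
  hesemg → heremg   [rhotacism]
  giving Yohanan heremg.
Yohanan 'heremg' matches the regular reflex exactly, so the pair is cognate.

yes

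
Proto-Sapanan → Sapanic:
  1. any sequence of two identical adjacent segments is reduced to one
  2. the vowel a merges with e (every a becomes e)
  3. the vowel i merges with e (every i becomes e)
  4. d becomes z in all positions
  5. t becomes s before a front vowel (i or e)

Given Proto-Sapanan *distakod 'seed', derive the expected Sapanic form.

Sapanic: start from *distakod.
  rule 1: no change — distakod
  rule 2 (vowel merger): distakod → distekod
  rule 3 (vowel merger): distekod → destekod
  rule 4 (unconditioned shift): destekod → zestekoz
  rule 5 (palatalisation): zestekoz → zessekoz
  ⇒ Sapanic zessekoz

zessekoz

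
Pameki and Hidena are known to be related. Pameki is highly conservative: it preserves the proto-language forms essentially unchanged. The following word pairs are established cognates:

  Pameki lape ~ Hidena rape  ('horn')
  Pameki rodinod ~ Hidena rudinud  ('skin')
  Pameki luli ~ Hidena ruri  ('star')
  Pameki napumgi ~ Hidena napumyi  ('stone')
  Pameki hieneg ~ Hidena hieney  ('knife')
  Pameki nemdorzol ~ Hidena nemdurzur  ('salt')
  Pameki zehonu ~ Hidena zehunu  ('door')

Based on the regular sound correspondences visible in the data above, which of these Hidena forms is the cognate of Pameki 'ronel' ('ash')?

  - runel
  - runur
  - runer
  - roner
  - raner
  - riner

zehonu ~ zehunu — Pameki o corresponds to Hidena u after a consonant, before a nasal.
nemdorzol ~ nemdurzur — Pameki l corresponds to Hidena r word-finally.
Applying these to Pameki 'ronel':
  ronel → runel   (o→u after a consonant, before a nasal)
  runel → runer   (l→r word-finally)
So the Hidena cognate is 'runer'.

runer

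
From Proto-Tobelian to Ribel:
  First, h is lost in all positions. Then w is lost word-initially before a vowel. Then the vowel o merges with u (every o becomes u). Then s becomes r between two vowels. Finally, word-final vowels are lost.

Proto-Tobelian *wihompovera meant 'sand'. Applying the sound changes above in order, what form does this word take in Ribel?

Ribel: *wihompovera
  wihompovera → wiompovera   [h-loss]
  wiompovera → iompovera   [glide loss]
  iompovera → iumpuvera   [vowel merger]
  iumpuvera (rule 4 does not apply)
  iumpuvera → iumpuver   [apocope]
  giving Ribel iumpuver.

iumpuver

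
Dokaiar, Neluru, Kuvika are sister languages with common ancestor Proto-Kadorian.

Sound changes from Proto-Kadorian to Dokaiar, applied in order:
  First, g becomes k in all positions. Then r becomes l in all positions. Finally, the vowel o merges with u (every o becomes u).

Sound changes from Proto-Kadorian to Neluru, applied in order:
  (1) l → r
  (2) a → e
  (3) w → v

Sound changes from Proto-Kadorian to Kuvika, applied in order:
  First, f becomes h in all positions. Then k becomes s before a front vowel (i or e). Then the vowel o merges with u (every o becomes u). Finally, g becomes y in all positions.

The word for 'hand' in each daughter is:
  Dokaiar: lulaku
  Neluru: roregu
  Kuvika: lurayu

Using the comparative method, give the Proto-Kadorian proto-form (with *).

*loragu

Position 1: Dokaiar has l, Neluru has r, Kuvika has l. Kuvika preserves l here (none of its changes turn any other segment into l), so the proto-segment is *l.
Position 2: Dokaiar has u, Neluru has o, Kuvika has u. Neluru preserves o here (none of its changes turn any other segment into o), so the proto-segment is *o.
Position 5: Dokaiar has k, Neluru has g, Kuvika has y. Neluru preserves g here (none of its changes turn any other segment into g), so the proto-segment is *g.
Continuing position by position gives *loragu; check it forward:
Dokaiar: *loragu > loraku > lolaku > lulaku  (by unconditioned shift, unconditioned shift, vowel merger)
Neluru: *loragu > roragu > roregu  (by unconditioned shift, vowel merger)
Kuvika: *loragu > luragu > lurayu  (by vowel merger, unconditioned shift)
Only *loragu yields all of Dokaiar lulaku, Neluru roregu, Kuvika lurayu.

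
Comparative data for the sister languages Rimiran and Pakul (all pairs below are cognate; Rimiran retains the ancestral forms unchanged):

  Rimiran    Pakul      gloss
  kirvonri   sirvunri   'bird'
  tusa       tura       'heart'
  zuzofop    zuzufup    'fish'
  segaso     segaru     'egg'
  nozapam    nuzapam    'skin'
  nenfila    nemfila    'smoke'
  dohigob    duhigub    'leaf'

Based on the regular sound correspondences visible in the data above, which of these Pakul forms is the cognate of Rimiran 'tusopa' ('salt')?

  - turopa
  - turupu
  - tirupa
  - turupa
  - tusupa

segaso ~ segaru — Rimiran s corresponds to Pakul r between vowels (before a back vowel).
zuzofop ~ zuzufup — Rimiran o corresponds to Pakul u after a consonant, before a labial obstruent.
Applying these to Rimiran 'tusopa':
  tusopa → turopa   (s→r between vowels (before a back vowel))
  turopa → turupa   (o→u after a consonant, before a labial obstruent)
So the Pakul cognate is 'turupa'.

turupa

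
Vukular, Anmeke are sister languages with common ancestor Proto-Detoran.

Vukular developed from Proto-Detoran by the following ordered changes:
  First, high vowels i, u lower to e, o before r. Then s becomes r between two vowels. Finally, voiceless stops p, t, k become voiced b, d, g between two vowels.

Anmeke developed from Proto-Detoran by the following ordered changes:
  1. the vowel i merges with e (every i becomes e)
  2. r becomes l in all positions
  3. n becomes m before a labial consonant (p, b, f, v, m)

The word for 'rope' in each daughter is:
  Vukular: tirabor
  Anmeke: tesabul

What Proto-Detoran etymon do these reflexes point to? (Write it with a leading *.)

Position 2: Vukular has i, Anmeke has e. Vukular preserves i here (none of its changes turn any other segment into i), so the proto-segment is *i.
Position 7: Vukular has r, Anmeke has l. Taking the neighbouring segments as reconstructed: Vukular r can only go back to *r; Anmeke l could go back to *l or *r — the one source consistent with every daughter is *r.
Verify the candidate proto-form against each daughter:
Vukular: start from *tisabur.
  rule 1 (pre-rhotic lowering): tisabur → tisabor
  rule 2 (rhotacism): tisabor → tirabor
  rule 3: no change — tirabor
  ⇒ Vukular tirabor
Anmeke: *tisabur
  tisabur → tesabur   [vowel merger]
  tesabur → tesabul   [unconditioned shift]
  tesabul (rule 3 does not apply)
  giving Anmeke tesabul.
No other proto-form is consistent with every reflex, so the reconstruction is *tisabur.

*tisabur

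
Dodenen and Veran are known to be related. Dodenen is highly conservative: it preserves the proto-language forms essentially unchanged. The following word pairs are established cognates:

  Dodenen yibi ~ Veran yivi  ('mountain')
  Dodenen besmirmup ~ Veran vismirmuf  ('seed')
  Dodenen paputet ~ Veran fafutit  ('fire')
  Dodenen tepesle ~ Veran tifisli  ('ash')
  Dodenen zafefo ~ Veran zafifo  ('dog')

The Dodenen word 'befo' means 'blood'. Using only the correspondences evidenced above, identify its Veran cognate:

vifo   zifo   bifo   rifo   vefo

vifo

besmirmup ~ vismirmuf — Dodenen b corresponds to Veran v word-initially before a front vowel.
zafefo ~ zafifo — Dodenen e corresponds to Veran i after a consonant, before a labial obstruent.
Applying these to Dodenen 'befo':
  befo → vefo   (b→v word-initially before a front vowel)
  vefo → vifo   (e→i after a consonant, before a labial obstruent)
So the Veran cognate is 'vifo'.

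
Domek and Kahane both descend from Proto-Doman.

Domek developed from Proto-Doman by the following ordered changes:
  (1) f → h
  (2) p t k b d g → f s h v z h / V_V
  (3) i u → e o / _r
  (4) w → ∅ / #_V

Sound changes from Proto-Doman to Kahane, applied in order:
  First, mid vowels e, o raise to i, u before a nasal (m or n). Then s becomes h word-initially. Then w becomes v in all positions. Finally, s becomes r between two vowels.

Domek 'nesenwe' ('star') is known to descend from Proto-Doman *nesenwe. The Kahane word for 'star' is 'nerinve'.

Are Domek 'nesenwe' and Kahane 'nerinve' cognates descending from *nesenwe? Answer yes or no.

yes

Derive the expected Kahane reflex of *nesenwe:
Kahane: *nesenwe
  nesenwe → nesinwe   [pre-nasal raising]
  nesinwe (rule 2 does not apply)
  nesinwe → nesinve   [unconditioned shift]
  nesinve → nerinve   [rhotacism]
  giving Kahane nerinve.
Kahane 'nerinve' matches the regular reflex exactly, so the pair is cognate.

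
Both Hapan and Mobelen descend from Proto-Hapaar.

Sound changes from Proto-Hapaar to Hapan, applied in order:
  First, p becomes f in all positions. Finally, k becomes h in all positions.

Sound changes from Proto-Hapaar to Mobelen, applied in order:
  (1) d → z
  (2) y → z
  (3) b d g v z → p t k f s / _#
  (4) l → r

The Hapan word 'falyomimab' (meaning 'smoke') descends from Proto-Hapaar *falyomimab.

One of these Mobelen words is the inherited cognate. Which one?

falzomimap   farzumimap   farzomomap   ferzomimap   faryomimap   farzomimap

farzomimap

Mobelen: *falyomimab > falzomimab > falzomimap > farzomimap  (by unconditioned shift, final devoicing, unconditioned shift)
The other candidates each miss or misapply at least one Mobelen change.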